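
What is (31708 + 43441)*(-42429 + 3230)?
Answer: -2945765651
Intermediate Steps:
(31708 + 43441)*(-42429 + 3230) = 75149*(-39199) = -2945765651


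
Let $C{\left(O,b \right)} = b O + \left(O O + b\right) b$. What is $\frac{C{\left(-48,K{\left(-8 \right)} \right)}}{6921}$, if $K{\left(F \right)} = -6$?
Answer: $- \frac{1500}{769} \approx -1.9506$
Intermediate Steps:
$C{\left(O,b \right)} = O b + b \left(b + O^{2}\right)$ ($C{\left(O,b \right)} = O b + \left(O^{2} + b\right) b = O b + \left(b + O^{2}\right) b = O b + b \left(b + O^{2}\right)$)
$\frac{C{\left(-48,K{\left(-8 \right)} \right)}}{6921} = \frac{\left(-6\right) \left(-48 - 6 + \left(-48\right)^{2}\right)}{6921} = - 6 \left(-48 - 6 + 2304\right) \frac{1}{6921} = \left(-6\right) 2250 \cdot \frac{1}{6921} = \left(-13500\right) \frac{1}{6921} = - \frac{1500}{769}$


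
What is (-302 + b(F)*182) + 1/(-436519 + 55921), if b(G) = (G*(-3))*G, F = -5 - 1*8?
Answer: -35234240449/380598 ≈ -92576.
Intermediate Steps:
F = -13 (F = -5 - 8 = -13)
b(G) = -3*G² (b(G) = (-3*G)*G = -3*G²)
(-302 + b(F)*182) + 1/(-436519 + 55921) = (-302 - 3*(-13)²*182) + 1/(-436519 + 55921) = (-302 - 3*169*182) + 1/(-380598) = (-302 - 507*182) - 1/380598 = (-302 - 92274) - 1/380598 = -92576 - 1/380598 = -35234240449/380598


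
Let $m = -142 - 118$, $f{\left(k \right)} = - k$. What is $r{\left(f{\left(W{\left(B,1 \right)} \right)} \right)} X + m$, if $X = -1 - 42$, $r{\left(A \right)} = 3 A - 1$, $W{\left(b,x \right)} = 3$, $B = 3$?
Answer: $170$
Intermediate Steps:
$r{\left(A \right)} = -1 + 3 A$
$X = -43$ ($X = -1 - 42 = -43$)
$m = -260$ ($m = -142 - 118 = -260$)
$r{\left(f{\left(W{\left(B,1 \right)} \right)} \right)} X + m = \left(-1 + 3 \left(\left(-1\right) 3\right)\right) \left(-43\right) - 260 = \left(-1 + 3 \left(-3\right)\right) \left(-43\right) - 260 = \left(-1 - 9\right) \left(-43\right) - 260 = \left(-10\right) \left(-43\right) - 260 = 430 - 260 = 170$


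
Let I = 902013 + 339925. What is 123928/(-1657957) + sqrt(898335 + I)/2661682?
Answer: -17704/236851 + sqrt(2140273)/2661682 ≈ -0.074198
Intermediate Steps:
I = 1241938
123928/(-1657957) + sqrt(898335 + I)/2661682 = 123928/(-1657957) + sqrt(898335 + 1241938)/2661682 = 123928*(-1/1657957) + sqrt(2140273)*(1/2661682) = -17704/236851 + sqrt(2140273)/2661682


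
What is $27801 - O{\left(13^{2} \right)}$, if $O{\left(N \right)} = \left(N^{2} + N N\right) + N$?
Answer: $-29490$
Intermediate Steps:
$O{\left(N \right)} = N + 2 N^{2}$ ($O{\left(N \right)} = \left(N^{2} + N^{2}\right) + N = 2 N^{2} + N = N + 2 N^{2}$)
$27801 - O{\left(13^{2} \right)} = 27801 - 13^{2} \left(1 + 2 \cdot 13^{2}\right) = 27801 - 169 \left(1 + 2 \cdot 169\right) = 27801 - 169 \left(1 + 338\right) = 27801 - 169 \cdot 339 = 27801 - 57291 = -29490$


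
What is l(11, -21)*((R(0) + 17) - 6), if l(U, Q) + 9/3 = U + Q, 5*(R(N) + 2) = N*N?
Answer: -117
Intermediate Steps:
R(N) = -2 + N**2/5 (R(N) = -2 + (N*N)/5 = -2 + N**2/5)
l(U, Q) = -3 + Q + U (l(U, Q) = -3 + (U + Q) = -3 + (Q + U) = -3 + Q + U)
l(11, -21)*((R(0) + 17) - 6) = (-3 - 21 + 11)*(((-2 + (1/5)*0**2) + 17) - 6) = -13*(((-2 + (1/5)*0) + 17) - 6) = -13*(((-2 + 0) + 17) - 6) = -13*((-2 + 17) - 6) = -13*(15 - 6) = -13*9 = -117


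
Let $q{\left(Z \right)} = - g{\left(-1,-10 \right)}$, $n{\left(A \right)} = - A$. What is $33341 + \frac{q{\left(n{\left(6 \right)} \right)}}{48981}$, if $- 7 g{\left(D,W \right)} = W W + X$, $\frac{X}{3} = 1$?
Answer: $\frac{11431528750}{342867} \approx 33341.0$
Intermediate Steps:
$X = 3$ ($X = 3 \cdot 1 = 3$)
$g{\left(D,W \right)} = - \frac{3}{7} - \frac{W^{2}}{7}$ ($g{\left(D,W \right)} = - \frac{W W + 3}{7} = - \frac{W^{2} + 3}{7} = - \frac{3 + W^{2}}{7} = - \frac{3}{7} - \frac{W^{2}}{7}$)
$q{\left(Z \right)} = \frac{103}{7}$ ($q{\left(Z \right)} = - (- \frac{3}{7} - \frac{\left(-10\right)^{2}}{7}) = - (- \frac{3}{7} - \frac{100}{7}) = \left(-1\right) \left(- \frac{103}{7}\right) = \frac{103}{7}$)
$33341 + \frac{q{\left(n{\left(6 \right)} \right)}}{48981} = 33341 + \frac{103}{7 \cdot 48981} = 33341 + \frac{103}{7} \cdot \frac{1}{48981} = 33341 + \frac{103}{342867} = \frac{11431528750}{342867}$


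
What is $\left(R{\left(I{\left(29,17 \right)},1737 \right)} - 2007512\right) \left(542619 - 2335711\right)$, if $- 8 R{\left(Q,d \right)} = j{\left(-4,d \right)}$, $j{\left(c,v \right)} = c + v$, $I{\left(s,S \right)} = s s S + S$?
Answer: $\frac{7200084271317}{2} \approx 3.6 \cdot 10^{12}$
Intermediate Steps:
$I{\left(s,S \right)} = S + S s^{2}$ ($I{\left(s,S \right)} = s^{2} S + S = S s^{2} + S = S + S s^{2}$)
$R{\left(Q,d \right)} = \frac{1}{2} - \frac{d}{8}$ ($R{\left(Q,d \right)} = - \frac{-4 + d}{8} = \frac{1}{2} - \frac{d}{8}$)
$\left(R{\left(I{\left(29,17 \right)},1737 \right)} - 2007512\right) \left(542619 - 2335711\right) = \left(\left(\frac{1}{2} - \frac{1737}{8}\right) - 2007512\right) \left(542619 - 2335711\right) = \left(\left(\frac{1}{2} - \frac{1737}{8}\right) - 2007512\right) \left(-1793092\right) = \left(- \frac{1733}{8} - 2007512\right) \left(-1793092\right) = \left(- \frac{16061829}{8}\right) \left(-1793092\right) = \frac{7200084271317}{2}$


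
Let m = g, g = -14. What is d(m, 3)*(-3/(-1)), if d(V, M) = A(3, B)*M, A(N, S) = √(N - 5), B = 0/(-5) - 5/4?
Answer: 9*I*√2 ≈ 12.728*I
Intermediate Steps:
B = -5/4 (B = 0*(-⅕) - 5*¼ = 0 - 5/4 = -5/4 ≈ -1.2500)
A(N, S) = √(-5 + N)
m = -14
d(V, M) = I*M*√2 (d(V, M) = √(-5 + 3)*M = √(-2)*M = (I*√2)*M = I*M*√2)
d(m, 3)*(-3/(-1)) = (I*3*√2)*(-3/(-1)) = (3*I*√2)*(-3*(-1)) = (3*I*√2)*3 = 9*I*√2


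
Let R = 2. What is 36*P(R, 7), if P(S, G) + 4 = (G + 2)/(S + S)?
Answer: -63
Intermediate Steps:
P(S, G) = -4 + (2 + G)/(2*S) (P(S, G) = -4 + (G + 2)/(S + S) = -4 + (2 + G)/((2*S)) = -4 + (2 + G)*(1/(2*S)) = -4 + (2 + G)/(2*S))
36*P(R, 7) = 36*((1/2)*(2 + 7 - 8*2)/2) = 36*((1/2)*(1/2)*(2 + 7 - 16)) = 36*((1/2)*(1/2)*(-7)) = 36*(-7/4) = -63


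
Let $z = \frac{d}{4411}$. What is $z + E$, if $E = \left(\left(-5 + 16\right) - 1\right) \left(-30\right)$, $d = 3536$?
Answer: $- \frac{1319764}{4411} \approx -299.2$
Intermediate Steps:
$E = -300$ ($E = \left(11 - 1\right) \left(-30\right) = 10 \left(-30\right) = -300$)
$z = \frac{3536}{4411} \approx 0.80163$
$z + E = \frac{3536}{4411} - 300 = - \frac{1319764}{4411}$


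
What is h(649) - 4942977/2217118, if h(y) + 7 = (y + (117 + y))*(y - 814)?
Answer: -517662087853/2217118 ≈ -2.3348e+5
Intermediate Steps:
h(y) = -7 + (-814 + y)*(117 + 2*y) (h(y) = -7 + (y + (117 + y))*(y - 814) = -7 + (117 + 2*y)*(-814 + y) = -7 + (-814 + y)*(117 + 2*y))
h(649) - 4942977/2217118 = (-95245 - 1511*649 + 2*649**2) - 4942977/2217118 = (-95245 - 980639 + 2*421201) - 4942977/2217118 = (-95245 - 980639 + 842402) - 1*4942977/2217118 = -233482 - 4942977/2217118 = -517662087853/2217118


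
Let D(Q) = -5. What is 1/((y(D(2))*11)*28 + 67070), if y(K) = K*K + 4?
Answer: 1/76002 ≈ 1.3158e-5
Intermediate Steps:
y(K) = 4 + K**2 (y(K) = K**2 + 4 = 4 + K**2)
1/((y(D(2))*11)*28 + 67070) = 1/(((4 + (-5)**2)*11)*28 + 67070) = 1/(((4 + 25)*11)*28 + 67070) = 1/((29*11)*28 + 67070) = 1/(319*28 + 67070) = 1/(8932 + 67070) = 1/76002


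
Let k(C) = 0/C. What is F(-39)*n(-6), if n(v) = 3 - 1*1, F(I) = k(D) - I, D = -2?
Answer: 78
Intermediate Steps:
k(C) = 0
F(I) = -I (F(I) = 0 - I = -I)
n(v) = 2 (n(v) = 3 - 1 = 2)
F(-39)*n(-6) = -1*(-39)*2 = 39*2 = 78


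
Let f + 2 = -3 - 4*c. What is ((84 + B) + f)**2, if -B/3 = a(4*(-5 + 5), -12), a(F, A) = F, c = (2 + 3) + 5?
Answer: 1521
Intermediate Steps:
c = 10 (c = 5 + 5 = 10)
B = 0 (B = -12*(-5 + 5) = -12*0 = -3*0 = 0)
f = -45 (f = -2 + (-3 - 4*10) = -2 + (-3 - 40) = -2 - 43 = -45)
((84 + B) + f)**2 = ((84 + 0) - 45)**2 = (84 - 45)**2 = 39**2 = 1521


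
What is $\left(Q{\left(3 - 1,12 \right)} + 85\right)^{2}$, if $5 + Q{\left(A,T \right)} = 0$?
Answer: $6400$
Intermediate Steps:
$Q{\left(A,T \right)} = -5$ ($Q{\left(A,T \right)} = -5 + 0 = -5$)
$\left(Q{\left(3 - 1,12 \right)} + 85\right)^{2} = \left(-5 + 85\right)^{2} = 80^{2} = 6400$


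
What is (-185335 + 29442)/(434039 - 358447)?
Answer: -155893/75592 ≈ -2.0623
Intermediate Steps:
(-185335 + 29442)/(434039 - 358447) = -155893/75592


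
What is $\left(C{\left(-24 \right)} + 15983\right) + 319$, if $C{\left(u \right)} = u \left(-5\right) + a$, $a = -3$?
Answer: $16419$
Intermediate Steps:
$C{\left(u \right)} = -3 - 5 u$ ($C{\left(u \right)} = u \left(-5\right) - 3 = - 5 u - 3 = -3 - 5 u$)
$\left(C{\left(-24 \right)} + 15983\right) + 319 = \left(\left(-3 - -120\right) + 15983\right) + 319 = \left(\left(-3 + 120\right) + 15983\right) + 319 = \left(117 + 15983\right) + 319 = 16100 + 319 = 16419$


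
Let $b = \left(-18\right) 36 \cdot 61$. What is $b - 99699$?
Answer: $-139227$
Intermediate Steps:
$b = -39528$ ($b = \left(-648\right) 61 = -39528$)
$b - 99699 = -39528 - 99699 = -139227$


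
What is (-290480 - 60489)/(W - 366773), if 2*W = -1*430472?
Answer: 350969/582009 ≈ 0.60303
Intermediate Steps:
W = -215236 (W = (-1*430472)/2 = (½)*(-430472) = -215236)
(-290480 - 60489)/(W - 366773) = (-290480 - 60489)/(-215236 - 366773) = -350969/(-582009) = -350969*(-1/582009) = 350969/582009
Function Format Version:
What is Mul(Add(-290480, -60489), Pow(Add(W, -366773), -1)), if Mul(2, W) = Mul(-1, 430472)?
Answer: Rational(350969, 582009) ≈ 0.60303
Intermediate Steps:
W = -215236 (W = Mul(Rational(1, 2), Mul(-1, 430472)) = Mul(Rational(1, 2), -430472) = -215236)
Mul(Add(-290480, -60489), Pow(Add(W, -366773), -1)) = Mul(Add(-290480, -60489), Pow(Add(-215236, -366773), -1)) = Mul(-350969, Pow(-582009, -1)) = Mul(-350969, Rational(-1, 582009)) = Rational(350969, 582009)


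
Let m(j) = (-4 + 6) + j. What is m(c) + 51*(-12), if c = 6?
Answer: -604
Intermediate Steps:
m(j) = 2 + j
m(c) + 51*(-12) = (2 + 6) + 51*(-12) = 8 - 612 = -604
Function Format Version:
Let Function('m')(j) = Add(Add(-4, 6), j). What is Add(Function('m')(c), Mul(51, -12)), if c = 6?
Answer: -604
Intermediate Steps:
Function('m')(j) = Add(2, j)
Add(Function('m')(c), Mul(51, -12)) = Add(Add(2, 6), Mul(51, -12)) = Add(8, -612) = -604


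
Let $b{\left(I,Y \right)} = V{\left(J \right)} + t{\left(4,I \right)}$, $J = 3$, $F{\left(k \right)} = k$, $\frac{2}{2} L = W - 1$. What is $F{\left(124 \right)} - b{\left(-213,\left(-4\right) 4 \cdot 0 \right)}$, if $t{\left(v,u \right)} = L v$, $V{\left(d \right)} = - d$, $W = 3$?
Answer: $119$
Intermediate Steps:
$L = 2$ ($L = 3 - 1 = 2$)
$t{\left(v,u \right)} = 2 v$
$b{\left(I,Y \right)} = 5$ ($b{\left(I,Y \right)} = \left(-1\right) 3 + 2 \cdot 4 = -3 + 8 = 5$)
$F{\left(124 \right)} - b{\left(-213,\left(-4\right) 4 \cdot 0 \right)} = 124 - 5 = 119$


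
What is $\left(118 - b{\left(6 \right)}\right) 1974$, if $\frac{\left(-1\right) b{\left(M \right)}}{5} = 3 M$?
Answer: $410592$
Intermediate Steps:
$b{\left(M \right)} = - 15 M$ ($b{\left(M \right)} = - 5 \cdot 3 M = - 15 M$)
$\left(118 - b{\left(6 \right)}\right) 1974 = \left(118 - \left(-15\right) 6\right) 1974 = \left(118 - -90\right) 1974 = \left(118 + 90\right) 1974 = 208 \cdot 1974 = 410592$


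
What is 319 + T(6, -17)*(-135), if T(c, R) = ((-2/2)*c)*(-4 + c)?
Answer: 1939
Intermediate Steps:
T(c, R) = -c*(-4 + c) (T(c, R) = ((-2*½)*c)*(-4 + c) = (-c)*(-4 + c) = -c*(-4 + c))
319 + T(6, -17)*(-135) = 319 + (6*(4 - 1*6))*(-135) = 319 + (6*(4 - 6))*(-135) = 319 + (6*(-2))*(-135) = 319 - 12*(-135) = 319 + 1620 = 1939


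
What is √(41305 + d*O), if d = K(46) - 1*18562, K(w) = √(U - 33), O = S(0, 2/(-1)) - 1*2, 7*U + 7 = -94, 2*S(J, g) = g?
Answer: √(4752559 - 42*I*√581)/7 ≈ 311.43 - 0.03317*I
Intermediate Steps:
S(J, g) = g/2
U = -101/7 (U = -1 + (⅐)*(-94) = -1 - 94/7 = -101/7 ≈ -14.429)
O = -3 (O = (2/(-1))/2 - 1*2 = (2*(-1))/2 - 2 = (½)*(-2) - 2 = -1 - 2 = -3)
K(w) = 2*I*√581/7 (K(w) = √(-101/7 - 33) = √(-332/7) = 2*I*√581/7)
d = -18562 + 2*I*√581/7 (d = 2*I*√581/7 - 1*18562 = 2*I*√581/7 - 18562 = -18562 + 2*I*√581/7 ≈ -18562.0 + 6.8868*I)
√(41305 + d*O) = √(41305 + (-18562 + 2*I*√581/7)*(-3)) = √(41305 + (55686 - 6*I*√581/7)) = √(96991 - 6*I*√581/7)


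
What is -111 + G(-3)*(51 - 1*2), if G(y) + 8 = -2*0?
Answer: -503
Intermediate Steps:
G(y) = -8 (G(y) = -8 - 2*0 = -8 + 0 = -8)
-111 + G(-3)*(51 - 1*2) = -111 - 8*(51 - 1*2) = -111 - 8*(51 - 2) = -111 - 8*49 = -111 - 392 = -503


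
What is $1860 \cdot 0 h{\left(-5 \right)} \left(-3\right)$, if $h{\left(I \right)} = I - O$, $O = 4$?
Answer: $0$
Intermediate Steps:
$h{\left(I \right)} = -4 + I$ ($h{\left(I \right)} = I - 4 = -4 + I$)
$1860 \cdot 0 h{\left(-5 \right)} \left(-3\right) = 1860 \cdot 0 \left(-4 - 5\right) \left(-3\right) = 1860 \cdot 0 \left(-9\right) \left(-3\right) = 1860 \cdot 0 \left(-3\right) = 1860 \cdot 0 = 0$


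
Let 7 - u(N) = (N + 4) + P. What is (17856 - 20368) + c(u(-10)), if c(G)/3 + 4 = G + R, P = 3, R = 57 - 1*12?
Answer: -2359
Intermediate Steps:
R = 45 (R = 57 - 12 = 45)
u(N) = -N (u(N) = 7 - ((N + 4) + 3) = 7 - ((4 + N) + 3) = 7 - (7 + N) = 7 + (-7 - N) = -N)
c(G) = 123 + 3*G (c(G) = -12 + 3*(G + 45) = -12 + 3*(45 + G) = -12 + (135 + 3*G) = 123 + 3*G)
(17856 - 20368) + c(u(-10)) = (17856 - 20368) + (123 + 3*(-1*(-10))) = -2512 + (123 + 3*10) = -2512 + (123 + 30) = -2512 + 153 = -2359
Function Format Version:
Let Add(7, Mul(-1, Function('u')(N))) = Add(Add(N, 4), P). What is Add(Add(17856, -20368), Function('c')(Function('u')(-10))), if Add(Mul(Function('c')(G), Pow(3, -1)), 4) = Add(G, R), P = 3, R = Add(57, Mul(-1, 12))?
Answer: -2359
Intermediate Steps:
R = 45 (R = Add(57, -12) = 45)
Function('u')(N) = Mul(-1, N) (Function('u')(N) = Add(7, Mul(-1, Add(Add(N, 4), 3))) = Add(7, Mul(-1, Add(Add(4, N), 3))) = Add(7, Mul(-1, Add(7, N))) = Add(7, Add(-7, Mul(-1, N))) = Mul(-1, N))
Function('c')(G) = Add(123, Mul(3, G)) (Function('c')(G) = Add(-12, Mul(3, Add(G, 45))) = Add(-12, Mul(3, Add(45, G))) = Add(-12, Add(135, Mul(3, G))) = Add(123, Mul(3, G)))
Add(Add(17856, -20368), Function('c')(Function('u')(-10))) = Add(Add(17856, -20368), Add(123, Mul(3, Mul(-1, -10)))) = Add(-2512, Add(123, Mul(3, 10))) = Add(-2512, Add(123, 30)) = Add(-2512, 153) = -2359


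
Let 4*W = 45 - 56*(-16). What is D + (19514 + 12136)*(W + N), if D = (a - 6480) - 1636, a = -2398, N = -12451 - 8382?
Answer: -1303858603/2 ≈ -6.5193e+8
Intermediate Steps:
N = -20833
W = 941/4 (W = (45 - 56*(-16))/4 = (45 + 896)/4 = (¼)*941 = 941/4 ≈ 235.25)
D = -10514 (D = (-2398 - 6480) - 1636 = -8878 - 1636 = -10514)
D + (19514 + 12136)*(W + N) = -10514 + (19514 + 12136)*(941/4 - 20833) = -10514 + 31650*(-82391/4) = -10514 - 1303837575/2 = -1303858603/2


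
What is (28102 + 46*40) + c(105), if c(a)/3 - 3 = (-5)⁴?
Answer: 31826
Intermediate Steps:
c(a) = 1884 (c(a) = 9 + 3*(-5)⁴ = 9 + 3*625 = 9 + 1875 = 1884)
(28102 + 46*40) + c(105) = (28102 + 46*40) + 1884 = (28102 + 1840) + 1884 = 29942 + 1884 = 31826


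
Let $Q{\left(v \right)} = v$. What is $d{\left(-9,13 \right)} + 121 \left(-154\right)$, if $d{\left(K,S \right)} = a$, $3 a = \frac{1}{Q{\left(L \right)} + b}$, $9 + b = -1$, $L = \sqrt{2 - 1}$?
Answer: $- \frac{503119}{27} \approx -18634.0$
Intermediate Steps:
$L = 1$ ($L = \sqrt{1} = 1$)
$b = -10$ ($b = -9 - 1 = -10$)
$a = - \frac{1}{27}$ ($a = \frac{1}{3 \left(1 - 10\right)} = \frac{1}{3 \left(-9\right)} = \frac{1}{3} \left(- \frac{1}{9}\right) = - \frac{1}{27} \approx -0.037037$)
$d{\left(K,S \right)} = - \frac{1}{27}$
$d{\left(-9,13 \right)} + 121 \left(-154\right) = - \frac{1}{27} + 121 \left(-154\right) = - \frac{1}{27} - 18634 = - \frac{503119}{27}$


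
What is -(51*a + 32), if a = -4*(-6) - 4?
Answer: -1052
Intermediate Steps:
a = 20 (a = 24 - 4 = 20)
-(51*a + 32) = -(51*20 + 32) = -(1020 + 32) = -1*1052 = -1052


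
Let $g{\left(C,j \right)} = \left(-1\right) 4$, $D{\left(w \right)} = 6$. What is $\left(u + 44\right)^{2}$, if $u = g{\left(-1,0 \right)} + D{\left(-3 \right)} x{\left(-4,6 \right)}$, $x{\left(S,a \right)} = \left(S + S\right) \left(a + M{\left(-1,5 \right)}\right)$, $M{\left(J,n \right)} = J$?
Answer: $40000$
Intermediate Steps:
$g{\left(C,j \right)} = -4$
$x{\left(S,a \right)} = 2 S \left(-1 + a\right)$ ($x{\left(S,a \right)} = \left(S + S\right) \left(a - 1\right) = 2 S \left(-1 + a\right)$)
$u = -244$ ($u = -4 + 6 \cdot 2 \left(-4\right) \left(-1 + 6\right) = -4 + 6 \cdot 2 \left(-4\right) 5 = -4 + 6 \left(-40\right) = -4 - 240 = -244$)
$\left(u + 44\right)^{2} = \left(-244 + 44\right)^{2} = \left(-200\right)^{2} = 40000$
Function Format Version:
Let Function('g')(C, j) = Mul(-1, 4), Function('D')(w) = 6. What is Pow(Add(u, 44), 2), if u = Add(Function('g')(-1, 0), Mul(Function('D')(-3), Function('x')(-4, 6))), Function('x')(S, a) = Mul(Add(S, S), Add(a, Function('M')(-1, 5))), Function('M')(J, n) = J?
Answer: 40000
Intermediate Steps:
Function('g')(C, j) = -4
Function('x')(S, a) = Mul(2, S, Add(-1, a)) (Function('x')(S, a) = Mul(Add(S, S), Add(a, -1)) = Mul(Mul(2, S), Add(-1, a)) = Mul(2, S, Add(-1, a)))
u = -244 (u = Add(-4, Mul(6, Mul(2, -4, Add(-1, 6)))) = Add(-4, Mul(6, Mul(2, -4, 5))) = Add(-4, Mul(6, -40)) = Add(-4, -240) = -244)
Pow(Add(u, 44), 2) = Pow(Add(-244, 44), 2) = Pow(-200, 2) = 40000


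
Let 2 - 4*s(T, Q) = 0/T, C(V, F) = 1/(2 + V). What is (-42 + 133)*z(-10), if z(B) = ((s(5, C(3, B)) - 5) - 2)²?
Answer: 15379/4 ≈ 3844.8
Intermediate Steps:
s(T, Q) = ½ (s(T, Q) = ½ - 0/T = ½ - ¼*0 = ½ + 0 = ½)
z(B) = 169/4 (z(B) = ((½ - 5) - 2)² = (-9/2 - 2)² = (-13/2)² = 169/4)
(-42 + 133)*z(-10) = (-42 + 133)*(169/4) = 91*(169/4) = 15379/4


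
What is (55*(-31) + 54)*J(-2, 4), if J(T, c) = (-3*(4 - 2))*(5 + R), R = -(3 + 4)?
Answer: -19812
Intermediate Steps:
R = -7 (R = -1*7 = -7)
J(T, c) = 12 (J(T, c) = (-3*(4 - 2))*(5 - 7) = -3*2*(-2) = -6*(-2) = 12)
(55*(-31) + 54)*J(-2, 4) = (55*(-31) + 54)*12 = (-1705 + 54)*12 = -1651*12 = -19812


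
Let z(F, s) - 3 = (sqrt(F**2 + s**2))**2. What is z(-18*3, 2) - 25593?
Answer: -22670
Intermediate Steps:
z(F, s) = 3 + F**2 + s**2 (z(F, s) = 3 + (sqrt(F**2 + s**2))**2 = 3 + (F**2 + s**2) = 3 + F**2 + s**2)
z(-18*3, 2) - 25593 = (3 + (-18*3)**2 + 2**2) - 25593 = (3 + (-54)**2 + 4) - 25593 = (3 + 2916 + 4) - 25593 = 2923 - 25593 = -22670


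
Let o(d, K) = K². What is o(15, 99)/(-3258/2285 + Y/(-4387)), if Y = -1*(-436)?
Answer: -98248115295/15289106 ≈ -6426.0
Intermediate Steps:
Y = 436
o(15, 99)/(-3258/2285 + Y/(-4387)) = 99²/(-3258/2285 + 436/(-4387)) = 9801/(-3258*1/2285 + 436*(-1/4387)) = 9801/(-3258/2285 - 436/4387) = 9801/(-15289106/10024295) = 9801*(-10024295/15289106) = -98248115295/15289106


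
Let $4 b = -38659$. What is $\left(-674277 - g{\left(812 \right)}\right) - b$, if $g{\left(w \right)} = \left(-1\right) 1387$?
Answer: $- \frac{2652901}{4} \approx -6.6323 \cdot 10^{5}$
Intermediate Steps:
$b = - \frac{38659}{4}$ ($b = \frac{1}{4} \left(-38659\right) = - \frac{38659}{4} \approx -9664.8$)
$g{\left(w \right)} = -1387$
$\left(-674277 - g{\left(812 \right)}\right) - b = \left(-674277 - -1387\right) - - \frac{38659}{4} = \left(-674277 + 1387\right) + \frac{38659}{4} = -672890 + \frac{38659}{4} = - \frac{2652901}{4}$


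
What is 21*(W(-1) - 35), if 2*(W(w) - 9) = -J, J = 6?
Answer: -609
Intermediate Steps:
W(w) = 6 (W(w) = 9 + (-1*6)/2 = 9 + (½)*(-6) = 9 - 3 = 6)
21*(W(-1) - 35) = 21*(6 - 35) = 21*(-29) = -609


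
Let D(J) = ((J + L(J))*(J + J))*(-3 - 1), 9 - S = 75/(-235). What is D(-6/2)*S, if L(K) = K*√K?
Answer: -31536/47 - 31536*I*√3/47 ≈ -670.98 - 1162.2*I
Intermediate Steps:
S = 438/47 (S = 9 - 75/(-235) = 9 - 75*(-1)/235 = 9 - 1*(-15/47) = 9 + 15/47 = 438/47 ≈ 9.3192)
L(K) = K^(3/2)
D(J) = -8*J*(J + J^(3/2)) (D(J) = ((J + J^(3/2))*(J + J))*(-3 - 1) = ((J + J^(3/2))*(2*J))*(-4) = (2*J*(J + J^(3/2)))*(-4) = -8*J*(J + J^(3/2)))
D(-6/2)*S = -8*(-6/2)*(-6/2 + (-6/2)^(3/2))*(438/47) = -8*(-6*½)*(-6*½ + (-6*½)^(3/2))*(438/47) = -8*(-3)*(-3 + (-3)^(3/2))*(438/47) = -8*(-3)*(-3 - 3*I*√3)*(438/47) = (-72 - 72*I*√3)*(438/47) = -31536/47 - 31536*I*√3/47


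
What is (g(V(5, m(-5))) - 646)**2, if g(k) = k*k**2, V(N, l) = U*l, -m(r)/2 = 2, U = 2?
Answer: 1340964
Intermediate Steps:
m(r) = -4 (m(r) = -2*2 = -4)
V(N, l) = 2*l
g(k) = k**3
(g(V(5, m(-5))) - 646)**2 = ((2*(-4))**3 - 646)**2 = ((-8)**3 - 646)**2 = (-512 - 646)**2 = (-1158)**2 = 1340964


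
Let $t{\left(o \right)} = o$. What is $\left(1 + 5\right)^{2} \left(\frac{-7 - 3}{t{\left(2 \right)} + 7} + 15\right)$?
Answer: $500$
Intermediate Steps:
$\left(1 + 5\right)^{2} \left(\frac{-7 - 3}{t{\left(2 \right)} + 7} + 15\right) = \left(1 + 5\right)^{2} \left(\frac{-7 - 3}{2 + 7} + 15\right) = 6^{2} \left(- \frac{10}{9} + 15\right) = 36 \left(\left(-10\right) \frac{1}{9} + 15\right) = 36 \left(- \frac{10}{9} + 15\right) = 36 \cdot \frac{125}{9} = 500$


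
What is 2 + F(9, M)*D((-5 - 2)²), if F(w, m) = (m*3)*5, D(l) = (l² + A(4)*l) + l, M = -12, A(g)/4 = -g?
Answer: -299878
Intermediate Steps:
A(g) = -4*g (A(g) = 4*(-g) = -4*g)
D(l) = l² - 15*l (D(l) = (l² + (-4*4)*l) + l = (l² - 16*l) + l = l² - 15*l)
F(w, m) = 15*m (F(w, m) = (3*m)*5 = 15*m)
2 + F(9, M)*D((-5 - 2)²) = 2 + (15*(-12))*((-5 - 2)²*(-15 + (-5 - 2)²)) = 2 - 180*(-7)²*(-15 + (-7)²) = 2 - 8820*(-15 + 49) = 2 - 8820*34 = 2 - 180*1666 = 2 - 299880 = -299878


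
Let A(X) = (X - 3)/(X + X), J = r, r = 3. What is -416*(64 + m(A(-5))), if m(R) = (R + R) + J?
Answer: -142688/5 ≈ -28538.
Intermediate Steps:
J = 3
A(X) = (-3 + X)/(2*X) (A(X) = (-3 + X)/((2*X)) = (-3 + X)*(1/(2*X)) = (-3 + X)/(2*X))
m(R) = 3 + 2*R (m(R) = (R + R) + 3 = 2*R + 3 = 3 + 2*R)
-416*(64 + m(A(-5))) = -416*(64 + (3 + 2*((1/2)*(-3 - 5)/(-5)))) = -416*(64 + (3 + 2*((1/2)*(-1/5)*(-8)))) = -416*(64 + (3 + 2*(4/5))) = -416*(64 + (3 + 8/5)) = -416*(64 + 23/5) = -416*343/5 = -142688/5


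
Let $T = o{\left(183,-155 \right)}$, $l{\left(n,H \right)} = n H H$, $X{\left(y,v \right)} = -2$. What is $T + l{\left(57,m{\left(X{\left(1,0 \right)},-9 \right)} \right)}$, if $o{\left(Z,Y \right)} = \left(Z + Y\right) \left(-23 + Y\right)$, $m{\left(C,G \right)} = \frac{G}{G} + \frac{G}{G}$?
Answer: $-4756$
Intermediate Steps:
$m{\left(C,G \right)} = 2$ ($m{\left(C,G \right)} = 1 + 1 = 2$)
$o{\left(Z,Y \right)} = \left(-23 + Y\right) \left(Y + Z\right)$ ($o{\left(Z,Y \right)} = \left(Y + Z\right) \left(-23 + Y\right) = \left(-23 + Y\right) \left(Y + Z\right)$)
$l{\left(n,H \right)} = n H^{2}$ ($l{\left(n,H \right)} = H n H = n H^{2}$)
$T = -4984$ ($T = \left(-155\right)^{2} - -3565 - 4209 - 28365 = 24025 + 3565 - 4209 - 28365 = -4984$)
$T + l{\left(57,m{\left(X{\left(1,0 \right)},-9 \right)} \right)} = -4984 + 57 \cdot 2^{2} = -4984 + 57 \cdot 4 = -4984 + 228 = -4756$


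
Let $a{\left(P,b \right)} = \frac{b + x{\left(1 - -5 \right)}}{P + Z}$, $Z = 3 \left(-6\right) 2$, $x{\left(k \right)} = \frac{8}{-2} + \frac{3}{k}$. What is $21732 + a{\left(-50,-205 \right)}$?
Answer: $\frac{3738321}{172} \approx 21734.0$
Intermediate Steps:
$x{\left(k \right)} = -4 + \frac{3}{k}$ ($x{\left(k \right)} = 8 \left(- \frac{1}{2}\right) + \frac{3}{k} = -4 + \frac{3}{k}$)
$Z = -36$ ($Z = \left(-18\right) 2 = -36$)
$a{\left(P,b \right)} = \frac{- \frac{7}{2} + b}{-36 + P}$ ($a{\left(P,b \right)} = \frac{b - \left(4 - \frac{3}{1 - -5}\right)}{P - 36} = \frac{b - \left(4 - \frac{3}{1 + 5}\right)}{-36 + P} = \frac{b - \left(4 - \frac{3}{6}\right)}{-36 + P} = \frac{b + \left(-4 + 3 \cdot \frac{1}{6}\right)}{-36 + P} = \frac{b + \left(-4 + \frac{1}{2}\right)}{-36 + P} = \frac{b - \frac{7}{2}}{-36 + P} = \frac{- \frac{7}{2} + b}{-36 + P}$)
$21732 + a{\left(-50,-205 \right)} = 21732 + \frac{- \frac{7}{2} - 205}{-36 - 50} = 21732 + \frac{1}{-86} \left(- \frac{417}{2}\right) = 21732 - - \frac{417}{172} = 21732 + \frac{417}{172} = \frac{3738321}{172}$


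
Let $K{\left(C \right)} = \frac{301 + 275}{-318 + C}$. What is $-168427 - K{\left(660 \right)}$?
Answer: $- \frac{3200145}{19} \approx -1.6843 \cdot 10^{5}$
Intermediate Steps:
$K{\left(C \right)} = \frac{576}{-318 + C}$
$-168427 - K{\left(660 \right)} = -168427 - \frac{576}{-318 + 660} = -168427 - \frac{576}{342} = -168427 - 576 \cdot \frac{1}{342} = -168427 - \frac{32}{19} = - \frac{3200145}{19}$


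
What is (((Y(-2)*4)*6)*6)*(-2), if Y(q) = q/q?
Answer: -288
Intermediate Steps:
Y(q) = 1
(((Y(-2)*4)*6)*6)*(-2) = (((1*4)*6)*6)*(-2) = ((4*6)*6)*(-2) = (24*6)*(-2) = 144*(-2) = -288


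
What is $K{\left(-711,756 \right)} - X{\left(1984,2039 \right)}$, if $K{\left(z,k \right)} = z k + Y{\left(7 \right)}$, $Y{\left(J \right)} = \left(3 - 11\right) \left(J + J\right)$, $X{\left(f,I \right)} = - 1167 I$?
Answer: $1841885$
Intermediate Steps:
$Y{\left(J \right)} = - 16 J$ ($Y{\left(J \right)} = - 8 \cdot 2 J = - 16 J$)
$K{\left(z,k \right)} = -112 + k z$ ($K{\left(z,k \right)} = z k - 112 = k z - 112 = -112 + k z$)
$K{\left(-711,756 \right)} - X{\left(1984,2039 \right)} = \left(-112 + 756 \left(-711\right)\right) - \left(-1167\right) 2039 = \left(-112 - 537516\right) - -2379513 = -537628 + 2379513 = 1841885$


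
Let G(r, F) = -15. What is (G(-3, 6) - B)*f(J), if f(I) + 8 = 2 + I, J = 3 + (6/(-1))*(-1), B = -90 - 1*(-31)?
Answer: 132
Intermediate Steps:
B = -59 (B = -90 + 31 = -59)
J = 9 (J = 3 + (6*(-1))*(-1) = 3 - 6*(-1) = 3 + 6 = 9)
f(I) = -6 + I (f(I) = -8 + (2 + I) = -6 + I)
(G(-3, 6) - B)*f(J) = (-15 - 1*(-59))*(-6 + 9) = (-15 + 59)*3 = 44*3 = 132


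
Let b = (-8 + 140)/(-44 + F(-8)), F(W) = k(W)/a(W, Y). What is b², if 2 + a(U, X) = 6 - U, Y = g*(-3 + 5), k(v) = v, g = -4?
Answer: 39204/4489 ≈ 8.7334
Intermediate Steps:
Y = -8 (Y = -4*(-3 + 5) = -4*2 = -8)
a(U, X) = 4 - U (a(U, X) = -2 + (6 - U) = 4 - U)
F(W) = W/(4 - W)
b = -198/67 (b = (-8 + 140)/(-44 - 1*(-8)/(-4 - 8)) = 132/(-44 - 1*(-8)/(-12)) = 132/(-44 - 1*(-8)*(-1/12)) = 132/(-44 - ⅔) = 132/(-134/3) = 132*(-3/134) = -198/67 ≈ -2.9552)
b² = (-198/67)² = 39204/4489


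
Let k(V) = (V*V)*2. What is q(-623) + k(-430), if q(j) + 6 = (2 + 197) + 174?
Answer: 370167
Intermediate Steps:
k(V) = 2*V**2 (k(V) = V**2*2 = 2*V**2)
q(j) = 367 (q(j) = -6 + ((2 + 197) + 174) = -6 + (199 + 174) = -6 + 373 = 367)
q(-623) + k(-430) = 367 + 2*(-430)**2 = 367 + 2*184900 = 367 + 369800 = 370167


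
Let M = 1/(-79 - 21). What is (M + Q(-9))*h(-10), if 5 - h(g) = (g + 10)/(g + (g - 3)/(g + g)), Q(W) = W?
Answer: -901/20 ≈ -45.050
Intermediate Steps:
M = -1/100 (M = 1/(-100) = -1/100 ≈ -0.010000)
h(g) = 5 - (10 + g)/(g + (-3 + g)/(2*g)) (h(g) = 5 - (g + 10)/(g + (g - 3)/(g + g)) = 5 - (10 + g)/(g + (-3 + g)/((2*g))) = 5 - (10 + g)/(g + (-3 + g)*(1/(2*g))) = 5 - (10 + g)/(g + (-3 + g)/(2*g)))
(M + Q(-9))*h(-10) = (-1/100 - 9)*((-15 - 15*(-10) + 8*(-10)²)/(-3 - 10 + 2*(-10)²)) = -901*(-15 + 150 + 8*100)/(100*(-3 - 10 + 2*100)) = -901*(-15 + 150 + 800)/(100*(-3 - 10 + 200)) = -901*935/(100*187) = -53*935/1100 = -901/100*5 = -901/20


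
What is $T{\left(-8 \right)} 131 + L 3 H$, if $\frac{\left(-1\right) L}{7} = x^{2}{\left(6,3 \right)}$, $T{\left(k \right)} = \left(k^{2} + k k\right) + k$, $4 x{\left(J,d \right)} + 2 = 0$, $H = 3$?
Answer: $\frac{62817}{4} \approx 15704.0$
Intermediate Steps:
$x{\left(J,d \right)} = - \frac{1}{2}$ ($x{\left(J,d \right)} = - \frac{1}{2} + \frac{1}{4} \cdot 0 = - \frac{1}{2} + 0 = - \frac{1}{2}$)
$T{\left(k \right)} = k + 2 k^{2}$ ($T{\left(k \right)} = \left(k^{2} + k^{2}\right) + k = 2 k^{2} + k = k + 2 k^{2}$)
$L = - \frac{7}{4}$ ($L = - 7 \left(- \frac{1}{2}\right)^{2} = \left(-7\right) \frac{1}{4} = - \frac{7}{4} \approx -1.75$)
$T{\left(-8 \right)} 131 + L 3 H = - 8 \left(1 + 2 \left(-8\right)\right) 131 + \left(- \frac{7}{4}\right) 3 \cdot 3 = - 8 \left(1 - 16\right) 131 - \frac{63}{4} = \left(-8\right) \left(-15\right) 131 - \frac{63}{4} = 120 \cdot 131 - \frac{63}{4} = 15720 - \frac{63}{4} = \frac{62817}{4}$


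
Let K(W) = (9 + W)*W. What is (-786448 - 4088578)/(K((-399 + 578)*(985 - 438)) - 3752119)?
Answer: -4875026/9584084667 ≈ -0.00050866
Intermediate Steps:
K(W) = W*(9 + W)
(-786448 - 4088578)/(K((-399 + 578)*(985 - 438)) - 3752119) = (-786448 - 4088578)/(((-399 + 578)*(985 - 438))*(9 + (-399 + 578)*(985 - 438)) - 3752119) = -4875026/((179*547)*(9 + 179*547) - 3752119) = -4875026/(97913*(9 + 97913) - 3752119) = -4875026/(97913*97922 - 3752119) = -4875026/(9587836786 - 3752119) = -4875026/9584084667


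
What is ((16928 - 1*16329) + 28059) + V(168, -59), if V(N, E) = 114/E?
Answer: 1690708/59 ≈ 28656.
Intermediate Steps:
((16928 - 1*16329) + 28059) + V(168, -59) = ((16928 - 1*16329) + 28059) + 114/(-59) = ((16928 - 16329) + 28059) + 114*(-1/59) = (599 + 28059) - 114/59 = 28658 - 114/59 = 1690708/59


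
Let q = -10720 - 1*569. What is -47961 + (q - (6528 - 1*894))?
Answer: -64884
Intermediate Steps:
q = -11289 (q = -10720 - 569 = -11289)
-47961 + (q - (6528 - 1*894)) = -47961 + (-11289 - (6528 - 1*894)) = -47961 + (-11289 - (6528 - 894)) = -47961 + (-11289 - 1*5634) = -47961 + (-11289 - 5634) = -47961 - 16923 = -64884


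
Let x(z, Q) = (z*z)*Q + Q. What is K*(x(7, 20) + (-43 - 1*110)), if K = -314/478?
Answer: -132979/239 ≈ -556.40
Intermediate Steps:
K = -157/239 (K = -314*1/478 = -157/239 ≈ -0.65690)
x(z, Q) = Q + Q*z**2 (x(z, Q) = z**2*Q + Q = Q*z**2 + Q = Q + Q*z**2)
K*(x(7, 20) + (-43 - 1*110)) = -157*(20*(1 + 7**2) + (-43 - 1*110))/239 = -157*(20*(1 + 49) + (-43 - 110))/239 = -157*(20*50 - 153)/239 = -157*(1000 - 153)/239 = -157/239*847 = -132979/239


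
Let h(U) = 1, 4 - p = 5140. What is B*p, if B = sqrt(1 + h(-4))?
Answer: -5136*sqrt(2) ≈ -7263.4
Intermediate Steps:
p = -5136 (p = 4 - 1*5140 = 4 - 5140 = -5136)
B = sqrt(2) (B = sqrt(1 + 1) = sqrt(2) ≈ 1.4142)
B*p = sqrt(2)*(-5136) = -5136*sqrt(2)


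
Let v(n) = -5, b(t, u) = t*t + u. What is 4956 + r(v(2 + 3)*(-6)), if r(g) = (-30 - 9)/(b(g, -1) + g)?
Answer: 4604085/929 ≈ 4956.0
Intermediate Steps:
b(t, u) = u + t² (b(t, u) = t² + u = u + t²)
r(g) = -39/(-1 + g + g²) (r(g) = (-30 - 9)/((-1 + g²) + g) = -39/(-1 + g + g²))
4956 + r(v(2 + 3)*(-6)) = 4956 - 39/(-1 - 5*(-6) + (-5*(-6))²) = 4956 - 39/(-1 + 30 + 30²) = 4956 - 39/(-1 + 30 + 900) = 4956 - 39/929 = 4604085/929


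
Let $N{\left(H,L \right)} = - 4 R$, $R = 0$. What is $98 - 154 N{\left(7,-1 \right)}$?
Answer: $98$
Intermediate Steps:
$N{\left(H,L \right)} = 0$ ($N{\left(H,L \right)} = \left(-4\right) 0 = 0$)
$98 - 154 N{\left(7,-1 \right)} = 98 - 0 = 98 + 0 = 98$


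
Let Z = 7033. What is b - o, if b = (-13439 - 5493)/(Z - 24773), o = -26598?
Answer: 117966863/4435 ≈ 26599.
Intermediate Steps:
b = 4733/4435 (b = (-13439 - 5493)/(7033 - 24773) = -18932/(-17740) = -18932*(-1/17740) = 4733/4435 ≈ 1.0672)
b - o = 4733/4435 - 1*(-26598) = 4733/4435 + 26598 = 117966863/4435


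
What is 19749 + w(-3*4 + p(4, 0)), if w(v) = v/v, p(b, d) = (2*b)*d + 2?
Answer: 19750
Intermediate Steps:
p(b, d) = 2 + 2*b*d (p(b, d) = 2*b*d + 2 = 2 + 2*b*d)
w(v) = 1
19749 + w(-3*4 + p(4, 0)) = 19749 + 1 = 19750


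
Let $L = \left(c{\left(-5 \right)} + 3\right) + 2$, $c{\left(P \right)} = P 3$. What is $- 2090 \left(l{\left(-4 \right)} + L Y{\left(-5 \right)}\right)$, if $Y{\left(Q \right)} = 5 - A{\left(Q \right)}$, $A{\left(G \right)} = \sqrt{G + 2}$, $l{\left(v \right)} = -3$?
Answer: $110770 - 20900 i \sqrt{3} \approx 1.1077 \cdot 10^{5} - 36200.0 i$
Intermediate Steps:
$c{\left(P \right)} = 3 P$
$A{\left(G \right)} = \sqrt{2 + G}$
$Y{\left(Q \right)} = 5 - \sqrt{2 + Q}$
$L = -10$ ($L = \left(3 \left(-5\right) + 3\right) + 2 = \left(-15 + 3\right) + 2 = -12 + 2 = -10$)
$- 2090 \left(l{\left(-4 \right)} + L Y{\left(-5 \right)}\right) = - 2090 \left(-3 - 10 \left(5 - \sqrt{2 - 5}\right)\right) = - 2090 \left(-3 - 10 \left(5 - \sqrt{-3}\right)\right) = - 2090 \left(-3 - 10 \left(5 - i \sqrt{3}\right)\right) = - 2090 \left(-3 - \left(50 - 10 i \sqrt{3}\right)\right) = - 2090 \left(-53 + 10 i \sqrt{3}\right) = 110770 - 20900 i \sqrt{3}$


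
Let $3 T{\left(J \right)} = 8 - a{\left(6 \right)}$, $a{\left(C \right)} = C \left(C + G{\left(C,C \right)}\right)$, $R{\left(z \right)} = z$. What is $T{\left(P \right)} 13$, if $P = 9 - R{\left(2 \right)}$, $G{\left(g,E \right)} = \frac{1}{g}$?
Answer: $- \frac{377}{3} \approx -125.67$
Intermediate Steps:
$P = 7$ ($P = 9 - 2 = 7$)
$a{\left(C \right)} = C \left(C + \frac{1}{C}\right)$
$T{\left(J \right)} = - \frac{29}{3}$ ($T{\left(J \right)} = \frac{8 - \left(1 + 6^{2}\right)}{3} = \frac{8 - \left(1 + 36\right)}{3} = \frac{8 - 37}{3} = \frac{1}{3} \left(-29\right) = - \frac{29}{3}$)
$T{\left(P \right)} 13 = \left(- \frac{29}{3}\right) 13 = - \frac{377}{3}$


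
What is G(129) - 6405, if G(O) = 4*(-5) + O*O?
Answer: 10216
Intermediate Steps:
G(O) = -20 + O²
G(129) - 6405 = (-20 + 129²) - 6405 = (-20 + 16641) - 6405 = 16621 - 6405 = 10216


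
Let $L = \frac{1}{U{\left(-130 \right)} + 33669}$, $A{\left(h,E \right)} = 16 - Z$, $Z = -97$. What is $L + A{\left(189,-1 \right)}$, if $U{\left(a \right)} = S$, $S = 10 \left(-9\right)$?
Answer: $\frac{3794428}{33579} \approx 113.0$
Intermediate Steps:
$S = -90$
$U{\left(a \right)} = -90$
$A{\left(h,E \right)} = 113$ ($A{\left(h,E \right)} = 16 - -97 = 16 + 97 = 113$)
$L = \frac{1}{33579}$ ($L = \frac{1}{-90 + 33669} = \frac{1}{33579} \approx 2.9781 \cdot 10^{-5}$)
$L + A{\left(189,-1 \right)} = \frac{1}{33579} + 113 = \frac{3794428}{33579}$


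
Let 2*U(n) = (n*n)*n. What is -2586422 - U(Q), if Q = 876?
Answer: -338697110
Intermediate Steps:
U(n) = n³/2 (U(n) = ((n*n)*n)/2 = (n²*n)/2 = n³/2)
-2586422 - U(Q) = -2586422 - 876³/2 = -2586422 - 672221376/2 = -2586422 - 1*336110688 = -2586422 - 336110688 = -338697110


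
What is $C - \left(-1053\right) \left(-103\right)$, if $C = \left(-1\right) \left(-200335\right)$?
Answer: $91876$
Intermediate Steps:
$C = 200335$
$C - \left(-1053\right) \left(-103\right) = 200335 - \left(-1053\right) \left(-103\right) = 200335 - 108459 = 91876$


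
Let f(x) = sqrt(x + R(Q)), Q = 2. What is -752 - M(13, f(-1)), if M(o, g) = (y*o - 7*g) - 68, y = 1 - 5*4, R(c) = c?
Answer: -430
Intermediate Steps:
y = -19 (y = 1 - 20 = -19)
f(x) = sqrt(2 + x) (f(x) = sqrt(x + 2) = sqrt(2 + x))
M(o, g) = -68 - 19*o - 7*g (M(o, g) = (-19*o - 7*g) - 68 = -68 - 19*o - 7*g)
-752 - M(13, f(-1)) = -752 - (-68 - 19*13 - 7*sqrt(2 - 1)) = -752 - (-68 - 247 - 7*sqrt(1)) = -752 - (-68 - 247 - 7*1) = -752 - (-68 - 247 - 7) = -752 - 1*(-322) = -752 + 322 = -430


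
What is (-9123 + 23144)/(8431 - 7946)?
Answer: 14021/485 ≈ 28.909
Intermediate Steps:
(-9123 + 23144)/(8431 - 7946) = 14021/485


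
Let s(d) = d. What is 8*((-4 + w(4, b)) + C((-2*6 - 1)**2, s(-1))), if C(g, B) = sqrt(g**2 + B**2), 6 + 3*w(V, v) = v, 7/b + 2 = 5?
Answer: -376/9 + 8*sqrt(28562) ≈ 1310.2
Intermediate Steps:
b = 7/3 (b = 7/(-2 + 5) = 7/3 ≈ 2.3333)
w(V, v) = -2 + v/3
C(g, B) = sqrt(B**2 + g**2)
8*((-4 + w(4, b)) + C((-2*6 - 1)**2, s(-1))) = 8*((-4 + (-2 + (1/3)*(7/3))) + sqrt((-1)**2 + ((-2*6 - 1)**2)**2)) = 8*((-4 + (-2 + 7/9)) + sqrt(1 + ((-12 - 1)**2)**2)) = 8*((-4 - 11/9) + sqrt(1 + ((-13)**2)**2)) = 8*(-47/9 + sqrt(1 + 169**2)) = 8*(-47/9 + sqrt(1 + 28561)) = 8*(-47/9 + sqrt(28562)) = -376/9 + 8*sqrt(28562)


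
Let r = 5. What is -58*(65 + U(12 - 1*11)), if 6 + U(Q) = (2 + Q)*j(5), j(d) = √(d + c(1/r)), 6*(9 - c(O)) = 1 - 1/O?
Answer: -3422 - 116*√33 ≈ -4088.4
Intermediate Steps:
c(O) = 53/6 + 1/(6*O) (c(O) = 9 - (1 - 1/O)/6 = 9 + (-⅙ + 1/(6*O)) = 53/6 + 1/(6*O))
j(d) = √(29/3 + d) (j(d) = √(d + (1 + 53/5)/(6*(1/5))) = √(d + (1 + 53*(⅕))/(6*(⅕))) = √(d + (⅙)*5*(1 + 53/5)) = √(d + (⅙)*5*(58/5)) = √(d + 29/3) = √(29/3 + d))
U(Q) = -6 + 2*√33*(2 + Q)/3 (U(Q) = -6 + (2 + Q)*(√(87 + 9*5)/3) = -6 + (2 + Q)*(√(87 + 45)/3) = -6 + (2 + Q)*(√132/3) = -6 + (2 + Q)*((2*√33)/3) = -6 + (2 + Q)*(2*√33/3) = -6 + 2*√33*(2 + Q)/3)
-58*(65 + U(12 - 1*11)) = -58*(65 + (-6 + 4*√33/3 + 2*(12 - 1*11)*√33/3)) = -58*(65 + (-6 + 4*√33/3 + 2*(12 - 11)*√33/3)) = -58*(65 + (-6 + 4*√33/3 + (⅔)*1*√33)) = -58*(65 + (-6 + 4*√33/3 + 2*√33/3)) = -58*(65 + (-6 + 2*√33)) = -58*(59 + 2*√33) = -3422 - 116*√33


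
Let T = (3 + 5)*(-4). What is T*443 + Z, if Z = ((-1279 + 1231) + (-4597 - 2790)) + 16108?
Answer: -5503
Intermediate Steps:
T = -32 (T = 8*(-4) = -32)
Z = 8673 (Z = (-48 - 7387) + 16108 = -7435 + 16108 = 8673)
T*443 + Z = -32*443 + 8673 = -14176 + 8673 = -5503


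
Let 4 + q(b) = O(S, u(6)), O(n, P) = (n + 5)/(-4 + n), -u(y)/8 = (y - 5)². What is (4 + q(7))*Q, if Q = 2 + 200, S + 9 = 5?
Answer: -101/4 ≈ -25.250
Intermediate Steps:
S = -4 (S = -9 + 5 = -4)
u(y) = -8*(-5 + y)² (u(y) = -8*(y - 5)² = -8*(-5 + y)²)
O(n, P) = (5 + n)/(-4 + n)
Q = 202
q(b) = -33/8 (q(b) = -4 + (5 - 4)/(-4 - 4) = -4 + 1/(-8) = -4 - ⅛*1 = -4 - ⅛ = -33/8)
(4 + q(7))*Q = (4 - 33/8)*202 = -⅛*202 = -101/4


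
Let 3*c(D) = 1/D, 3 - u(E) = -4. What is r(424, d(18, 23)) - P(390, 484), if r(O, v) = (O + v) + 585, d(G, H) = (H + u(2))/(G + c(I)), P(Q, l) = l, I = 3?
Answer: 85845/163 ≈ 526.66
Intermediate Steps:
u(E) = 7 (u(E) = 3 - 1*(-4) = 3 + 4 = 7)
c(D) = 1/(3*D) (c(D) = (1/D)/3 = 1/(3*D))
d(G, H) = (7 + H)/(1/9 + G) (d(G, H) = (H + 7)/(G + (1/3)/3) = (7 + H)/(G + (1/3)*(1/3)) = (7 + H)/(G + 1/9) = (7 + H)/(1/9 + G))
r(O, v) = 585 + O + v
r(424, d(18, 23)) - P(390, 484) = (585 + 424 + 9*(7 + 23)/(1 + 9*18)) - 1*484 = (585 + 424 + 9*30/(1 + 162)) - 484 = (585 + 424 + 9*30/163) - 484 = (585 + 424 + 9*(1/163)*30) - 484 = (585 + 424 + 270/163) - 484 = 164737/163 - 484 = 85845/163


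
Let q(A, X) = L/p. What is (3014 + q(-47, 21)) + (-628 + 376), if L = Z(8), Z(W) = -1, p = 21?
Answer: 58001/21 ≈ 2762.0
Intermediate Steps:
L = -1
q(A, X) = -1/21
(3014 + q(-47, 21)) + (-628 + 376) = (3014 - 1/21) + (-628 + 376) = 63293/21 - 252 = 58001/21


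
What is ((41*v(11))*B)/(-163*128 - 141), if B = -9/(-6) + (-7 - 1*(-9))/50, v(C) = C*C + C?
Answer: -208362/525125 ≈ -0.39679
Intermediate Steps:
v(C) = C + C² (v(C) = C² + C = C + C²)
B = 77/50 (B = -9*(-⅙) + (-7 + 9)*(1/50) = 3/2 + 2*(1/50) = 3/2 + 1/25 = 77/50 ≈ 1.5400)
((41*v(11))*B)/(-163*128 - 141) = ((41*(11*(1 + 11)))*(77/50))/(-163*128 - 141) = ((41*(11*12))*(77/50))/(-20864 - 141) = ((41*132)*(77/50))/(-21005) = (5412*(77/50))*(-1/21005) = (208362/25)*(-1/21005) = -208362/525125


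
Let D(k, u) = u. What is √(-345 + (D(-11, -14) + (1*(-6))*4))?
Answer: I*√383 ≈ 19.57*I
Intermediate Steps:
√(-345 + (D(-11, -14) + (1*(-6))*4)) = √(-345 + (-14 + (1*(-6))*4)) = √(-345 + (-14 - 6*4)) = √(-345 + (-14 - 24)) = √(-345 - 38) = √(-383) = I*√383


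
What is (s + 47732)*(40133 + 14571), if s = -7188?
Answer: 2217918976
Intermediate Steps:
(s + 47732)*(40133 + 14571) = (-7188 + 47732)*(40133 + 14571) = 40544*54704 = 2217918976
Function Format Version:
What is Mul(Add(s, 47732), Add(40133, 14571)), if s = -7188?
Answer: 2217918976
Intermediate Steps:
Mul(Add(s, 47732), Add(40133, 14571)) = Mul(Add(-7188, 47732), Add(40133, 14571)) = Mul(40544, 54704) = 2217918976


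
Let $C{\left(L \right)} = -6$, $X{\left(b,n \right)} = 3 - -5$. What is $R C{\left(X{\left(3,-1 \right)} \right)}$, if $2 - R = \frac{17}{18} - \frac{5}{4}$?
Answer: $- \frac{83}{6} \approx -13.833$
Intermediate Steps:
$X{\left(b,n \right)} = 8$ ($X{\left(b,n \right)} = 3 + 5 = 8$)
$R = \frac{83}{36}$ ($R = 2 - \left(\frac{17}{18} - \frac{5}{4}\right) = 2 - - \frac{11}{36} = 2 + \frac{11}{36} = \frac{83}{36} \approx 2.3056$)
$R C{\left(X{\left(3,-1 \right)} \right)} = \frac{83}{36} \left(-6\right) = - \frac{83}{6}$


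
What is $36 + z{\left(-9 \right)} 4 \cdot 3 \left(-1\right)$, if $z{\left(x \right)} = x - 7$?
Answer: $228$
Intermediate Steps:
$z{\left(x \right)} = -7 + x$ ($z{\left(x \right)} = x - 7 = -7 + x$)
$36 + z{\left(-9 \right)} 4 \cdot 3 \left(-1\right) = 36 + \left(-7 - 9\right) 4 \cdot 3 \left(-1\right) = 36 - 16 \cdot 12 \left(-1\right) = 36 - -192 = 36 + 192 = 228$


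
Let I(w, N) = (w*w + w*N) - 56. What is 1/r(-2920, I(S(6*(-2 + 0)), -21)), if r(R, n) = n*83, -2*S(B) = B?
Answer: -1/12118 ≈ -8.2522e-5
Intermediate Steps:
S(B) = -B/2
I(w, N) = -56 + w**2 + N*w (I(w, N) = (w**2 + N*w) - 56 = -56 + w**2 + N*w)
r(R, n) = 83*n
1/r(-2920, I(S(6*(-2 + 0)), -21)) = 1/(83*(-56 + (-3*(-2 + 0))**2 - (-21)*6*(-2 + 0)/2)) = 1/(83*(-56 + (-3*(-2))**2 - (-21)*6*(-2)/2)) = 1/(83*(-56 + (-1/2*(-12))**2 - (-21)*(-12)/2)) = 1/(83*(-56 + 6**2 - 21*6)) = 1/(83*(-56 + 36 - 126)) = 1/(83*(-146)) = 1/(-12118) = -1/12118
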